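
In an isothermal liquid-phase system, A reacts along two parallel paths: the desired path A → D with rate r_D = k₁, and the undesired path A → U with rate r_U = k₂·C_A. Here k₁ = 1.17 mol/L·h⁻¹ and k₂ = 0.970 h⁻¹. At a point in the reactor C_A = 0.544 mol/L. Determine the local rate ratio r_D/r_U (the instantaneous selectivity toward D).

2.22

S_{D/U} = r_D/r_U = (k₁)/(k₂·C_A) = (k₁/k₂)·C_A⁻¹.
= (1.17) / (0.970×0.5440) = 1.170/0.5277 = 2.22.
The undesired path is higher order in A, so low C_A (CSTR or dilute feed) favours D.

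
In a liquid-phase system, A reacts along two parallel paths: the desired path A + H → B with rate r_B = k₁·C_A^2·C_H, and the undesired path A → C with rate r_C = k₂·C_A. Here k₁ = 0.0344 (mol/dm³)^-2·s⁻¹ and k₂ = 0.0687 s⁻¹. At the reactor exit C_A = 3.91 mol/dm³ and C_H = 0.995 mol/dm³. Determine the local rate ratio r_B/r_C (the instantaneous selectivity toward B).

1.95

S_{B/C} = r_B/r_C = (k₁·C_A^2·C_H)/(k₂·C_A) = (k₁/k₂)·C_A·C_H.
= (0.0344×3.910^2×0.9950) / (0.0687×3.910) = 0.5233/0.2686 = 1.95.
Since the desired path is higher order in A, keeping C_A high (PFR or concentrated feed) favours B.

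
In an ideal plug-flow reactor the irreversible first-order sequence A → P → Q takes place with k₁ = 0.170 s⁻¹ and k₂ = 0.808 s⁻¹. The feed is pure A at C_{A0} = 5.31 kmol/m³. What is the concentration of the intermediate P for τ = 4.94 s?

0.585 kmol/m³

The intermediate concentration in a first-order A→B→C sequence is C_P = k₁C_{A0}(e^(−k₁τ) − e^(−k₂τ))/(k₂−k₁).
e^(−k₁τ) = e^(−0.170×4.94) = e^(−0.8398) = 0.4318; e^(−k₂τ) = e^(−3.992) = 0.01847.
C_P = 0.170×5.31/(0.808−0.170) × (0.4318−0.01847) = 1.415×0.4133 = 0.5848 kmol/m³.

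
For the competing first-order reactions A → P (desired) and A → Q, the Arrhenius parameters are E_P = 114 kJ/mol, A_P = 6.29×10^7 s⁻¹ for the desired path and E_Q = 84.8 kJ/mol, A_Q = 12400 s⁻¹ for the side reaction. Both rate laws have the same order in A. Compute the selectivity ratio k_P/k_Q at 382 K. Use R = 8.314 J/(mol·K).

With equal orders, S_{P/Q} = k_P/k_Q = (A_P/A_Q)·exp[(E_Q−E_P)/(RT)].
(E_Q−E_P)/(RT) = (84.8−114)×10³/(8.314×382) = -29200/3176 = -9.194.
k_P/k_Q = (6.29×10^7/12400)·exp(-9.194) = 5073 × 1.016×10^-4 = 0.516.

0.516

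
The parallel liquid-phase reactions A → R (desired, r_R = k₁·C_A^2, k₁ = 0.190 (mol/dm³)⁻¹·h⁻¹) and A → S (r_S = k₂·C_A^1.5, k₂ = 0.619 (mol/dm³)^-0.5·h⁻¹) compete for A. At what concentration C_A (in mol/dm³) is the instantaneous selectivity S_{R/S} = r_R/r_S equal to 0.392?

1.63 mol/dm³

S_{R/S} = (k₁/k₂)·C_A^0.5 ⇒ C_A = (S·k₂/k₁)^(2).
= (0.392×0.619/0.190)^(2) = (1.277)^(2) = 1.63 mol/dm³.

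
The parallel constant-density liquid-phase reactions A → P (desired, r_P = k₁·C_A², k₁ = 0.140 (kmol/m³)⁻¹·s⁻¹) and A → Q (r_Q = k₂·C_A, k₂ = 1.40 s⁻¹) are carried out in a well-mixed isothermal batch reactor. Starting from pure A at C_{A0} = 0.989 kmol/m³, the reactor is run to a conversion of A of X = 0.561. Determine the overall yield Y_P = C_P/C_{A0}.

0.0372

C_A = C_{A0}(1−X) = 0.4342 kmol/m³.
Along a PFR/batch, dC_Q/dC_A = −r_Q/(r_P+r_Q) = −k₂/(k₂+k₁·C_A).
Integrating from C_{A0} to C_A: C_Q = (1.40/0.140)·ln[(1.40+0.140·0.989)/(1.40+0.140·0.434)] = 10.000·ln(1.538/1.461) = 0.5181 kmol/m³.
Then C_P = (C_{A0}−C_A) − C_Q = 0.5548 − 0.5181 = 0.03674 kmol/m³.
Y_P = C_P/C_{A0} = 0.03674/0.989 = 0.0372.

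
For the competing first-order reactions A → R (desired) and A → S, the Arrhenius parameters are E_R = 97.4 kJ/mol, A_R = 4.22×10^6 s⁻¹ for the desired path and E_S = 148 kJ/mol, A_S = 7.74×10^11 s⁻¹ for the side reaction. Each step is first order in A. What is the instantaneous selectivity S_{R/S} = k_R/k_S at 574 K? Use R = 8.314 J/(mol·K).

With equal orders, S_{R/S} = k_R/k_S = (A_R/A_S)·exp[(E_S−E_R)/(RT)].
(E_S−E_R)/(RT) = (148−97.4)×10³/(8.314×574) = 50600/4772 = 10.60.
k_R/k_S = (4.22×10^6/7.74×10^11)·exp(10.60) = 5.452×10^-6 × 40255 = 0.219.

0.219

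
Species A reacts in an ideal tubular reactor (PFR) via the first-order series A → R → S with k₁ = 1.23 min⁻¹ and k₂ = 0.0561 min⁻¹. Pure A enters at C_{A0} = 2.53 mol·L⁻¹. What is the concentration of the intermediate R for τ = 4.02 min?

The intermediate concentration in a first-order A→B→C sequence is C_R = k₁C_{A0}(e^(−k₁τ) − e^(−k₂τ))/(k₂−k₁).
e^(−k₁τ) = e^(−1.23×4.02) = e^(−4.945) = 0.007122; e^(−k₂τ) = e^(−0.2255) = 0.7981.
C_R = 1.23×2.53/(0.0561−1.23) × (0.007122−0.7981) = (-2.651)×(-0.7910) = 2.097 mol·L⁻¹.

2.10 mol·L⁻¹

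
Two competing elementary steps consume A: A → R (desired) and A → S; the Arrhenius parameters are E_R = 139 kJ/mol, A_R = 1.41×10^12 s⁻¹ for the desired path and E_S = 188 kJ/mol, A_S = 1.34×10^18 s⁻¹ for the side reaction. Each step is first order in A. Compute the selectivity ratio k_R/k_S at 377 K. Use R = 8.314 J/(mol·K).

k_R/k_S = (A_R/A_S)·exp[−(E_R−E_S)/(RT)] = (A_R/A_S)·exp[(E_S−E_R)/(RT)].
(E_S−E_R)/(RT) = (188−139)×10³/(8.314×377) = 49000/3134 = 15.63.
k_R/k_S = (1.41×10^12/1.34×10^18)·exp(15.63) = 1.052×10^-6 × 6.157×10^6 = 6.48.
Since E_R < E_S, lowering the temperature improves selectivity toward R.

6.48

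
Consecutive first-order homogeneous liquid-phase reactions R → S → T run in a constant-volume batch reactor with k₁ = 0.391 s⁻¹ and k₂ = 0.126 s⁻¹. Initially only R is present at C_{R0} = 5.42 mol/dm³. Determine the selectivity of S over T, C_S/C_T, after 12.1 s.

Solving the coupled first-order balances gives C_S(t) = [k₁/(k₂−k₁)]·C_{R0}·(e^(−k₁t) − e^(−k₂t)).
e^(−k₁t) = e^(−0.391×12.1) = e^(−4.731) = 0.008817; e^(−k₂t) = e^(−1.525) = 0.2177.
C_S = 0.391×5.42/(0.126−0.391) × (0.008817−0.2177) = (-7.997)×(-0.2089) = 1.671 mol/dm³.
C_R = C_{R0}e^(−k₁t) = 0.04779 mol/dm³, so C_T = C_{R0}−C_R−C_S = 3.702 mol/dm³; C_S/C_T = 0.451.

0.451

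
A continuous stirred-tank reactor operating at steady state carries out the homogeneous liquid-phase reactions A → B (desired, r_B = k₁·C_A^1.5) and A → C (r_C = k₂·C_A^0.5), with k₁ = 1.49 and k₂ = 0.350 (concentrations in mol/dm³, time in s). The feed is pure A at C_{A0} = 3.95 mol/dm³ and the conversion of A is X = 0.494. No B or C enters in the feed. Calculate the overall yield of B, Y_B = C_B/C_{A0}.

0.442

Exit C_A = C_{A0}(1−X) = 3.95×0.506 = 1.999 mol/dm³.
In a CSTR the entire volume is at exit conditions, so r_B = 1.49×1.999^1.5 = 4.210 and r_C = 0.350×1.999^0.5 = 0.4948.
Fraction of consumed A going to B: r_B/(r_B+r_C) = 0.8948.
C_B = 0.8948·C_{A0}·X = 0.8948×3.95×0.494 = 1.75 mol/dm³; Y_B = C_B/C_{A0} = 0.442.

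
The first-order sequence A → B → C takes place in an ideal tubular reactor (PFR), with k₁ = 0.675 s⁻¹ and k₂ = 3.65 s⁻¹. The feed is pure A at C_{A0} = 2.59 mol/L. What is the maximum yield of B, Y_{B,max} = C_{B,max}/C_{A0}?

At the optimum, C_{B,max}/C_{A0} = (k₁/k₂)^[k₂/(k₂−k₁)].
= (0.675/3.65)^(3.65/(3.65−0.675)) = (0.1849)^(1.227) = 0.1261.

0.126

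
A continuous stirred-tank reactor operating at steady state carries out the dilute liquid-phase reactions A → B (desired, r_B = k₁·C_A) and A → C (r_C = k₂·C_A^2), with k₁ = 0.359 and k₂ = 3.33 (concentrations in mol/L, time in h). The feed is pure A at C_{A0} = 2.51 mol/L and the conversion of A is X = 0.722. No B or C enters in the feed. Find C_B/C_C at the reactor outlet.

Exit C_A = C_{A0}(1−X) = 2.51×0.278 = 0.6978 mol/L.
Rates in a CSTR are evaluated at the outlet concentration: r_B = 0.359×0.6978 = 0.2505, r_C = 3.33×0.6978^2 = 1.621.
Overall selectivity = C_B/C_C = r_Bτ/(r_Cτ) = r_B/r_C = 0.155.

0.155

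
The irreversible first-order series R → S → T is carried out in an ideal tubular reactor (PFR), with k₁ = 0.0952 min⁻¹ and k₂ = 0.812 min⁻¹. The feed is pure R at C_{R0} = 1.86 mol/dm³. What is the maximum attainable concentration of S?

Evaluating C_S at τ_opt = ln(k₂/k₁)/(k₂−k₁) gives C_{S,max}/C_{R0} = (k₁/k₂)^[k₂/(k₂−k₁)].
= (0.0952/0.812)^(0.812/(0.812−0.0952)) = (0.1172)^(1.133) = 0.08819.
C_{S,max} = 0.08819×1.86 = 0.164 mol/dm³.

0.164 mol/dm³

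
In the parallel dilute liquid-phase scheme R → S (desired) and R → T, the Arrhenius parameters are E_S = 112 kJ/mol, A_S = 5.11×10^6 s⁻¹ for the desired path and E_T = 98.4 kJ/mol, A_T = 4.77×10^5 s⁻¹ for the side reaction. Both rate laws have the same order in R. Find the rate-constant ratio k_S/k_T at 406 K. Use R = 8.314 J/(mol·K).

With equal orders, S_{S/T} = k_S/k_T = (A_S/A_T)·exp[(E_T−E_S)/(RT)].
(E_T−E_S)/(RT) = (98.4−112)×10³/(8.314×406) = -13600/3375 = -4.029.
k_S/k_T = (5.11×10^6/4.77×10^5)·exp(-4.029) = 10.71 × 0.01779 = 0.191.

0.191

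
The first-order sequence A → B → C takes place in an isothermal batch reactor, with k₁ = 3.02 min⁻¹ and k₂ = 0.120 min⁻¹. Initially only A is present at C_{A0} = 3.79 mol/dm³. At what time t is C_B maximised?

The intermediate peaks when r₁ = r₂, i.e. k₁e^(−k₁t) = k₂e^(−k₂t), giving t_opt = ln(k₂/k₁)/(k₂−k₁).
= ln(0.120/3.02)/(0.120−3.02) = ln(0.03974)/-2.900 = -3.226/-2.900 = 1.11 min.

1.11 min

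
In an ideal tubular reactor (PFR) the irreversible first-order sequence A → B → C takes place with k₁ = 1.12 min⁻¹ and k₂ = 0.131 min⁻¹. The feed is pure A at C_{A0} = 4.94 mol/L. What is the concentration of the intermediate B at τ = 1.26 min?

Solving the coupled first-order balances gives C_B(τ) = [k₁/(k₂−k₁)]·C_{A0}·(e^(−k₁τ) − e^(−k₂τ)).
e^(−k₁τ) = e^(−1.12×1.26) = e^(−1.411) = 0.2439; e^(−k₂τ) = e^(−0.1651) = 0.8478.
C_B = 1.12×4.94/(0.131−1.12) × (0.2439−0.8478) = (-5.594)×(-0.6040) = 3.379 mol/L.

3.38 mol/L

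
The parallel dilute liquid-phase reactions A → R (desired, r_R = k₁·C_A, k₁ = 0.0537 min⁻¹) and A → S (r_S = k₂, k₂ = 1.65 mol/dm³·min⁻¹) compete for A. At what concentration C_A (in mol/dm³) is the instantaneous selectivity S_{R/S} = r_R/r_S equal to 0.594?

S_{R/S} = (k₁/k₂)·C_A ⇒ C_A = S·k₂/k₁.
= 0.594×1.65/0.0537 = 18.3 mol/dm³.

18.3 mol/dm³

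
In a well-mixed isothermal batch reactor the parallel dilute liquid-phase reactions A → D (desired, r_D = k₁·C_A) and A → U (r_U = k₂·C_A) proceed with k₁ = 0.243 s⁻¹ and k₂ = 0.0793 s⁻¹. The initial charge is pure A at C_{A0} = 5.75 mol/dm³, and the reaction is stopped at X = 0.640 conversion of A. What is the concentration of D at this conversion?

2.77 mol/dm³

C_A = C_{A0}(1−X) = 2.070 mol/dm³.
Both paths are first order in A, so the instantaneous fraction to D is constant: dC_D/d(−C_A) = k₁/(k₁+k₂) = 0.7540.
C_D = 0.7540·(C_{A0}−C_A) = 0.7540×3.680 = 2.77 mol/dm³.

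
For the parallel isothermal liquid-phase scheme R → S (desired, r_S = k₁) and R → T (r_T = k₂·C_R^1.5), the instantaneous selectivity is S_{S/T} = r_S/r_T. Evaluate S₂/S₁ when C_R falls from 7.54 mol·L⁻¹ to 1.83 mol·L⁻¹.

8.36

S_{S/T} = (k₁/k₂)·C_R^-1.5, so S₂/S₁ = (C_{R,2}/C_{R,1})^-1.5.
= (1.83/7.54)^(-1.5) = (0.2427)^(-1.5) = 8.36.
Selectivity toward S rises as C_R falls — low-concentration operation is favoured.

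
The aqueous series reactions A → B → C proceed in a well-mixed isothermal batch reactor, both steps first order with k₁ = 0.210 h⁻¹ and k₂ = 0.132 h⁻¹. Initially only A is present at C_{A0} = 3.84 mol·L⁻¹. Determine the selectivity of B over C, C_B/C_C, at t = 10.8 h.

0.698

The intermediate concentration in a first-order A→B→C sequence is C_B = k₁C_{A0}(e^(−k₁t) − e^(−k₂t))/(k₂−k₁).
e^(−k₁t) = e^(−0.210×10.8) = e^(−2.268) = 0.1035; e^(−k₂t) = e^(−1.426) = 0.2404.
C_B = 0.210×3.84/(0.132−0.210) × (0.1035−0.2404) = (-10.34)×(-0.1368) = 1.415 mol·L⁻¹.
C_A = C_{A0}e^(−k₁t) = 0.3975 mol·L⁻¹, so C_C = C_{A0}−C_A−C_B = 2.028 mol·L⁻¹; C_B/C_C = 0.698.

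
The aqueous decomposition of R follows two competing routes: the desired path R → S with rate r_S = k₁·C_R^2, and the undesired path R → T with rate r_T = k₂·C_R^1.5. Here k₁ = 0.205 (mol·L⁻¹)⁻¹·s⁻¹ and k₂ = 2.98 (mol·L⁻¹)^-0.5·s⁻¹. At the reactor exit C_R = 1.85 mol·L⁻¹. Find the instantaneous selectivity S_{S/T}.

S_{S/T} = r_S/r_T = (k₁·C_R^2)/(k₂·C_R^1.5) = (k₁/k₂)·C_R^0.5.
= (0.205×1.850^2) / (2.98×1.850^1.5) = 0.7016/7.498 = 0.0936.
Since the desired path is higher order in R, keeping C_R high (PFR or concentrated feed) favours S.

0.0936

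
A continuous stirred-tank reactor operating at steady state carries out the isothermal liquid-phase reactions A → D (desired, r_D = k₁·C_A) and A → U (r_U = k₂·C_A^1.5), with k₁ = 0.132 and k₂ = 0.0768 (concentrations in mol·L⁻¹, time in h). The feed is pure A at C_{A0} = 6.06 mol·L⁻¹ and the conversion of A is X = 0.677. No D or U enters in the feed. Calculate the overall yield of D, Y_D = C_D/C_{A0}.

Exit C_A = C_{A0}(1−X) = 6.06×0.323 = 1.957 mol·L⁻¹.
In a CSTR the entire volume is at exit conditions, so r_D = 0.132×1.957 = 0.2584 and r_U = 0.0768×1.957^1.5 = 0.2103.
Fraction of consumed A going to D: r_D/(r_D+r_U) = 0.5513.
C_D = 0.5513·C_{A0}·X = 0.5513×6.06×0.677 = 2.26 mol·L⁻¹; Y_D = C_D/C_{A0} = 0.373.

0.373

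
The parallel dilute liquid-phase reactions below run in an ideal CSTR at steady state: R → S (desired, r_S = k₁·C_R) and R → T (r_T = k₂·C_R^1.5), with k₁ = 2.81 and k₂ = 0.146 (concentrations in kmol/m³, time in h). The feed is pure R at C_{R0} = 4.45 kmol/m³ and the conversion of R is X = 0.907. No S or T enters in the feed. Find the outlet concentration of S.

Exit C_R = C_{R0}(1−X) = 4.45×0.0930 = 0.4138 kmol/m³.
In a CSTR the entire volume is at exit conditions, so r_S = 2.81×0.4138 = 1.163 and r_T = 0.146×0.4138^1.5 = 0.03887.
Fraction of consumed R going to S: r_S/(r_S+r_T) = 0.9677.
C_S = 0.9677·C_{R0}·X = 0.9677×4.45×0.907 = 3.91 kmol/m³.

3.91 kmol/m³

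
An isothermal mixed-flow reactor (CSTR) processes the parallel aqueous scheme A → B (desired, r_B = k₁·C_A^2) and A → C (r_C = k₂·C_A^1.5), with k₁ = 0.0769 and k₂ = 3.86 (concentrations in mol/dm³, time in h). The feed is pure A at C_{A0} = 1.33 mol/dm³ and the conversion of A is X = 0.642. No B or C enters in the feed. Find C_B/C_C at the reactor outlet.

Exit C_A = C_{A0}(1−X) = 1.33×0.358 = 0.4761 mol/dm³.
Rates in a CSTR are evaluated at the outlet concentration: r_B = 0.0769×0.4761^2 = 0.01743, r_C = 3.86×0.4761^1.5 = 1.268.
Overall selectivity = C_B/C_C = r_Bτ/(r_Cτ) = r_B/r_C = 0.0137.

0.0137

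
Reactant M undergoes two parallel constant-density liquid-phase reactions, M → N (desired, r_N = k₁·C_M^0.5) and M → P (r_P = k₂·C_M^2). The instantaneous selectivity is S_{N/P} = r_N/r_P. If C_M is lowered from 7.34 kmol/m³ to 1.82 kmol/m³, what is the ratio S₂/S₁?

S_{N/P} = (k₁/k₂)·C_M^-1.5, so S₂/S₁ = (C_{M,2}/C_{M,1})^-1.5.
= (1.82/7.34)^(-1.5) = (0.2480)^(-1.5) = 8.10.
Selectivity toward N rises as C_M falls — low-concentration operation is favoured.

8.10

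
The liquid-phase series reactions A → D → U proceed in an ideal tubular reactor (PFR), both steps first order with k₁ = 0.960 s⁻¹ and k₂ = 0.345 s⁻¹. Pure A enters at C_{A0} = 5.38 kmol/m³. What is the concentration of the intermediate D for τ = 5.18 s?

Solving the coupled first-order balances gives C_D(τ) = [k₁/(k₂−k₁)]·C_{A0}·(e^(−k₁τ) − e^(−k₂τ)).
e^(−k₁τ) = e^(−0.960×5.18) = e^(−4.973) = 0.006924; e^(−k₂τ) = e^(−1.787) = 0.1674.
C_D = 0.960×5.38/(0.345−0.960) × (0.006924−0.1674) = (-8.398)×(-0.1605) = 1.348 kmol/m³.

1.35 kmol/m³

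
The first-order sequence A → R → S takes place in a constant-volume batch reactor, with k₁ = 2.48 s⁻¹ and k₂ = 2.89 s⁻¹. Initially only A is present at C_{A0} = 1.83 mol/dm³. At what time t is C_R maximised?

0.373 s

Setting dC_R/dt = 0 gives t_opt = ln(k₂/k₁)/(k₂−k₁).
= ln(2.89/2.48)/(2.89−2.48) = ln(1.165)/0.4100 = 0.1530/0.4100 = 0.373 s.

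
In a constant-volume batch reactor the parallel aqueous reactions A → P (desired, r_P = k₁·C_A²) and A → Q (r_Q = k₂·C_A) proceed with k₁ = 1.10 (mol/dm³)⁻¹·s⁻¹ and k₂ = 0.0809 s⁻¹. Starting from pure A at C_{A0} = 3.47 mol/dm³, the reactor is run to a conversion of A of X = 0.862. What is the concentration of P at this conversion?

2.85 mol/dm³

C_A = C_{A0}(1−X) = 0.4789 mol/dm³.
Along a PFR/batch, dC_Q/dC_A = −r_Q/(r_P+r_Q) = −k₂/(k₂+k₁·C_A).
Integrating from C_{A0} to C_A: C_Q = (0.0809/1.10)·ln[(0.0809+1.10·3.47)/(0.0809+1.10·0.479)] = 0.07355·ln(3.898/0.6076) = 0.1367 mol/dm³.
Then C_P = (C_{A0}−C_A) − C_Q = 2.991 − 0.1367 = 2.854 mol/dm³.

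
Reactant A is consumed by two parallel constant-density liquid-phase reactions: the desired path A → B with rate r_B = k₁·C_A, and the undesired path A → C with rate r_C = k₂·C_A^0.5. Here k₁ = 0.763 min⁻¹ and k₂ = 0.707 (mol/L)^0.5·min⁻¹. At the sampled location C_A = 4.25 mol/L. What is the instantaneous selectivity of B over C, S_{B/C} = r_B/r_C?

2.22

S_{B/C} = r_B/r_C = (k₁·C_A)/(k₂·C_A^0.5) = (k₁/k₂)·C_A^0.5.
= (0.763×4.250) / (0.707×4.250^0.5) = 3.243/1.458 = 2.22.
Since the desired path is higher order in A, keeping C_A high (PFR or concentrated feed) favours B.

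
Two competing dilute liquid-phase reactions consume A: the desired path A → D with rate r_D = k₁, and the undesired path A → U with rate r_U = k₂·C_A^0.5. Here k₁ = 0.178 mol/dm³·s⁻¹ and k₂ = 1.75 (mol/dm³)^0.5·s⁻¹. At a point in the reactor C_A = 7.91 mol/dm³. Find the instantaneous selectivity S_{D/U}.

S_{D/U} = r_D/r_U = (k₁)/(k₂·C_A^0.5) = (k₁/k₂)·C_A^-0.5.
= (0.178) / (1.75×7.910^0.5) = 0.1780/4.922 = 0.0362.

0.0362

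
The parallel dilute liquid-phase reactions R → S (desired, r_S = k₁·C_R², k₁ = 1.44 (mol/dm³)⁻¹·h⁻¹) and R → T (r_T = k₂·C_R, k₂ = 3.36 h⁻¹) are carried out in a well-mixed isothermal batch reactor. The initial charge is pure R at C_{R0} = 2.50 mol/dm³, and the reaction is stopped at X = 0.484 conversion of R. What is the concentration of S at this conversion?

0.538 mol/dm³

C_R = C_{R0}(1−X) = 1.290 mol/dm³.
Along a PFR/batch, dC_T/dC_R = −r_T/(r_S+r_T) = −k₂/(k₂+k₁·C_R).
Integrating from C_{R0} to C_R: C_T = (3.36/1.44)·ln[(3.36+1.44·2.50)/(3.36+1.44·1.29)] = 2.333·ln(6.960/5.218) = 0.6723 mol/dm³.
Then C_S = (C_{R0}−C_R) − C_T = 1.210 − 0.6723 = 0.5377 mol/dm³.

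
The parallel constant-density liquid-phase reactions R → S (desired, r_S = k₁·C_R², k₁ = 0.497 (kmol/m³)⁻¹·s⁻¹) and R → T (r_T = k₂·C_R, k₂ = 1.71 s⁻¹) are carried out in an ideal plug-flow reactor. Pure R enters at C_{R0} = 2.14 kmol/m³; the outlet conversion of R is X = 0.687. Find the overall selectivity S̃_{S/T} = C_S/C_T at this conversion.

C_R = C_{R0}(1−X) = 0.6698 kmol/m³.
Along a PFR/batch, dC_T/dC_R = −r_T/(r_S+r_T) = −k₂/(k₂+k₁·C_R).
Integrating from C_{R0} to C_R: C_T = (1.71/0.497)·ln[(1.71+0.497·2.14)/(1.71+0.497·0.670)] = 3.441·ln(2.774/2.043) = 1.052 kmol/m³.
Then C_S = (C_{R0}−C_R) − C_T = 1.470 − 1.052 = 0.4181 kmol/m³.
S̃_{S/T} = C_S/C_T = 0.4181/1.052 = 0.397.

0.397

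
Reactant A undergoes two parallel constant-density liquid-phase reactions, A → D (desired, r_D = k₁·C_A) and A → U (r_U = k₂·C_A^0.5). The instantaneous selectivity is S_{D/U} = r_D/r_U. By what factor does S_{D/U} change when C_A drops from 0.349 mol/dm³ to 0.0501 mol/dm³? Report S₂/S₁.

S_{D/U} = (k₁/k₂)·C_A^0.5, so S₂/S₁ = (C_{A,2}/C_{A,1})^0.5.
= (0.0501/0.349)^0.5 = (0.1436)^0.5 = 0.379.
Selectivity toward D falls as C_A falls — high-concentration operation is favoured.

0.379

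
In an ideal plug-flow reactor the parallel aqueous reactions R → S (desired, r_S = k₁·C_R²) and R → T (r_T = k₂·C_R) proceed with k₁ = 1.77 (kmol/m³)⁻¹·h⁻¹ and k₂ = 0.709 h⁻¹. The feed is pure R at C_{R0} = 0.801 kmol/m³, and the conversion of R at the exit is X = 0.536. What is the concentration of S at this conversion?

0.252 kmol/m³

C_R = C_{R0}(1−X) = 0.3717 kmol/m³.
Along a PFR/batch, dC_T/dC_R = −r_T/(r_S+r_T) = −k₂/(k₂+k₁·C_R).
Integrating from C_{R0} to C_R: C_T = (0.709/1.77)·ln[(0.709+1.77·0.801)/(0.709+1.77·0.372)] = 0.4006·ln(2.127/1.367) = 0.1771 kmol/m³.
Then C_S = (C_{R0}−C_R) − C_T = 0.4293 − 0.1771 = 0.2522 kmol/m³.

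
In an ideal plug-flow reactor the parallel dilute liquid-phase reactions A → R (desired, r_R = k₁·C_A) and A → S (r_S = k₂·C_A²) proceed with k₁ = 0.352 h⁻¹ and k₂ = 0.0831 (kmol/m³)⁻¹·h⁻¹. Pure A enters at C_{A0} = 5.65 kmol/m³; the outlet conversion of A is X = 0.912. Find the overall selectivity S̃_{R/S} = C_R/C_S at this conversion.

C_A = C_{A0}(1−X) = 0.4972 kmol/m³.
Along a PFR/batch, dC_R/dC_A = −r_R/(r_R+r_S) = −k₁/(k₁+k₂·C_A).
Integrating from C_{A0} to C_A: C_R = (0.352/0.0831)·ln[(0.352+0.0831·5.65)/(0.352+0.0831·0.497)] = 4.236·ln(0.8215/0.3933) = 3.120 kmol/m³.
C_S = (C_{A0}−C_A)−C_R = 2.033 kmol/m³; S̃_{R/S} = 3.120/2.033 = 1.53.

1.53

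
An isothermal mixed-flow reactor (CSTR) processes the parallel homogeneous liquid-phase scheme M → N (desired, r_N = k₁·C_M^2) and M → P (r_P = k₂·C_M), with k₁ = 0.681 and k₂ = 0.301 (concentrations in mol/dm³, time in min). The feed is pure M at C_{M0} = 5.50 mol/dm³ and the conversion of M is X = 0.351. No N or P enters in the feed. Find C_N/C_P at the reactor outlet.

Exit C_M = C_{M0}(1−X) = 5.50×0.649 = 3.570 mol/dm³.
A CSTR operates uniformly at the exit composition, giving r_N = 8.677 and r_P = 1.074 (each k·C_M^n at C_M = 3.570).
Overall selectivity = C_N/C_P = r_Nτ/(r_Pτ) = r_N/r_P = 8.08.

8.08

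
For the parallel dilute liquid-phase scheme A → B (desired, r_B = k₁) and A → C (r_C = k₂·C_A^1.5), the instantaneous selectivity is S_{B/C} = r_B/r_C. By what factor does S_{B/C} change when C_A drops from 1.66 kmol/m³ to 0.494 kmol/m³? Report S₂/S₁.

S_{B/C} = (k₁/k₂)·C_A^-1.5, so S₂/S₁ = (C_{A,2}/C_{A,1})^-1.5.
= (0.494/1.66)^(-1.5) = (0.2976)^(-1.5) = 6.16.

6.16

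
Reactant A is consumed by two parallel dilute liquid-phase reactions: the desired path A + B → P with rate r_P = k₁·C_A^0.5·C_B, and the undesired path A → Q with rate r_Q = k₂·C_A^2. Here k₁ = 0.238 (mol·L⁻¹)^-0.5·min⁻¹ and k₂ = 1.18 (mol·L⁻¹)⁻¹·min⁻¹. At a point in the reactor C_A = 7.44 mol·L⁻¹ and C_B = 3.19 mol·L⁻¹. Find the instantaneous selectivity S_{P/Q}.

S_{P/Q} = r_P/r_Q = (k₁·C_A^0.5·C_B)/(k₂·C_A^2) = (k₁/k₂)·C_A^-1.5·C_B.
= (0.238×7.440^0.5×3.190) / (1.18×7.440^2) = 2.071/65.32 = 0.0317.

0.0317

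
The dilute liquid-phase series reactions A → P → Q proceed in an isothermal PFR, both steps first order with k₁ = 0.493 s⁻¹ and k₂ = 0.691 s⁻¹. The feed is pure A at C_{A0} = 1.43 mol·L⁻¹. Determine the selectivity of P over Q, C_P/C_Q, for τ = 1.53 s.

1.37

The intermediate concentration in a first-order A→B→C sequence is C_P = k₁C_{A0}(e^(−k₁τ) − e^(−k₂τ))/(k₂−k₁).
e^(−k₁τ) = e^(−0.493×1.53) = e^(−0.7543) = 0.4703; e^(−k₂τ) = e^(−1.057) = 0.3474.
C_P = 0.493×1.43/(0.691−0.493) × (0.4703−0.3474) = 3.561×0.1229 = 0.4377 mol·L⁻¹.
C_A = C_{A0}e^(−k₁τ) = 0.6726 mol·L⁻¹, so C_Q = C_{A0}−C_A−C_P = 0.3197 mol·L⁻¹; C_P/C_Q = 1.37.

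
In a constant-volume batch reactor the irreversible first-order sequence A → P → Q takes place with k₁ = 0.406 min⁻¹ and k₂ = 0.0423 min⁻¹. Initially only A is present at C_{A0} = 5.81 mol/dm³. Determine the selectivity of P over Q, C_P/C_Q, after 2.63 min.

14.9

The intermediate concentration in a first-order A→B→C sequence is C_P = k₁C_{A0}(e^(−k₁t) − e^(−k₂t))/(k₂−k₁).
e^(−k₁t) = e^(−0.406×2.63) = e^(−1.068) = 0.3438; e^(−k₂t) = e^(−0.1112) = 0.8947.
C_P = 0.406×5.81/(0.0423−0.406) × (0.3438−0.8947) = (-6.486)×(-0.5509) = 3.573 mol/dm³.
C_A = C_{A0}e^(−k₁t) = 1.997 mol/dm³, so C_Q = C_{A0}−C_A−C_P = 0.2394 mol/dm³; C_P/C_Q = 14.9.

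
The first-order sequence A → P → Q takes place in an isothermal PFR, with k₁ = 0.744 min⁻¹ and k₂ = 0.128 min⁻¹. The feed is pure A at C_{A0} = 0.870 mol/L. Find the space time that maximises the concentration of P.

2.86 min

For first-order series the maximum of C_P occurs at τ_opt = ln(k₂/k₁)/(k₂−k₁).
= ln(0.128/0.744)/(0.128−0.744) = ln(0.1720)/-0.6160 = -1.760/-0.6160 = 2.86 min.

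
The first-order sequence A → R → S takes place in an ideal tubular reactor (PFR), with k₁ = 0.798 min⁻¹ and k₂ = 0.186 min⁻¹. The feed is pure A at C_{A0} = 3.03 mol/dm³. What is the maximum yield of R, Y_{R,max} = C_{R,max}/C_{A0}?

At the optimum, C_{R,max}/C_{A0} = (k₁/k₂)^[k₂/(k₂−k₁)].
= (0.798/0.186)^(0.186/(0.186−0.798)) = (4.290)^(-0.3039) = 0.6424.

0.642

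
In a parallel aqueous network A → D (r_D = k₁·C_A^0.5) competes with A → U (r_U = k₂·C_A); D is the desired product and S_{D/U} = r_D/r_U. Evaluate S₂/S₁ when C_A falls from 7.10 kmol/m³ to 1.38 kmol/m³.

S_{D/U} = (k₁/k₂)·C_A^-0.5, so S₂/S₁ = (C_{A,2}/C_{A,1})^-0.5.
= (1.38/7.10)^(-0.5) = (0.1944)^(-0.5) = 2.27.

2.27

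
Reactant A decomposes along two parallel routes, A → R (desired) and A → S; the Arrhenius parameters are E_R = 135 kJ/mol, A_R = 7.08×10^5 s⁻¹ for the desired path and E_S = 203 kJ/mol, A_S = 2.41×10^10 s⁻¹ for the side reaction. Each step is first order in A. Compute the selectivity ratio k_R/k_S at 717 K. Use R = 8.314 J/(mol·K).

Since both paths have the same order in A, the concentration cancels and S_{R/S} = k_R/k_S = (A_R/A_S)·exp[(E_S−E_R)/(RT)].
(E_S−E_R)/(RT) = (203−135)×10³/(8.314×717) = 68000/5961 = 11.41.
k_R/k_S = (7.08×10^5/2.41×10^10)·exp(11.41) = 2.938×10^-5 × 89969 = 2.64.

2.64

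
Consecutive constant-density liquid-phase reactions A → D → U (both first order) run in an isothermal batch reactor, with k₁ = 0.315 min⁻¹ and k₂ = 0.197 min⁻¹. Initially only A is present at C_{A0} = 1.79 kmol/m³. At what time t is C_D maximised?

3.98 min

The intermediate peaks when r₁ = r₂, i.e. k₁e^(−k₁t) = k₂e^(−k₂t), giving t_opt = ln(k₂/k₁)/(k₂−k₁).
= ln(0.197/0.315)/(0.197−0.315) = ln(0.6254)/-0.1180 = -0.4694/-0.1180 = 3.98 min.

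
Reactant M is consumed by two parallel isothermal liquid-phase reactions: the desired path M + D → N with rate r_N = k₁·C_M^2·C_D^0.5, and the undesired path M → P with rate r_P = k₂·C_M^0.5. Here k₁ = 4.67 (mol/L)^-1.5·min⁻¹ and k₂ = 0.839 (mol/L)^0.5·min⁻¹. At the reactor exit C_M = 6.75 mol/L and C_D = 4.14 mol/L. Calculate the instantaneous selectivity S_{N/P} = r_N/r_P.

S_{N/P} = r_N/r_P = (k₁·C_M^2·C_D^0.5)/(k₂·C_M^0.5) = (k₁/k₂)·C_M^1.5·C_D^0.5.
= (4.67×6.750^2×4.140^0.5) / (0.839×6.750^0.5) = 432.9/2.180 = 199.

199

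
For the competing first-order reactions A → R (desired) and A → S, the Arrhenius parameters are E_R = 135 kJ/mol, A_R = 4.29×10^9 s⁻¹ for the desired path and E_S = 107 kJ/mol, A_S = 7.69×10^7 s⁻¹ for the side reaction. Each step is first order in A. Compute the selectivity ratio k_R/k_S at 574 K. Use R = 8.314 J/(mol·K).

k_R/k_S = (A_R/A_S)·exp[−(E_R−E_S)/(RT)] = (A_R/A_S)·exp[(E_S−E_R)/(RT)].
(E_S−E_R)/(RT) = (107−135)×10³/(8.314×574) = -28000/4772 = -5.867.
k_R/k_S = (4.29×10^9/7.69×10^7)·exp(-5.867) = 55.79 × 0.002831 = 0.158.

0.158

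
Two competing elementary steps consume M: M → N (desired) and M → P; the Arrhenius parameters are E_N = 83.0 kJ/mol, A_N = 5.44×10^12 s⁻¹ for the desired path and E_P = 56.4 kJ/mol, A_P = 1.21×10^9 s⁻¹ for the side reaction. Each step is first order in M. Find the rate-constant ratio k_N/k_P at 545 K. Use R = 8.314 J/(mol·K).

12.7

With equal orders, S_{N/P} = k_N/k_P = (A_N/A_P)·exp[(E_P−E_N)/(RT)].
(E_P−E_N)/(RT) = (56.4−83.0)×10³/(8.314×545) = -26600/4531 = -5.871.
k_N/k_P = (5.44×10^12/1.21×10^9)·exp(-5.871) = 4496 × 0.002821 = 12.7.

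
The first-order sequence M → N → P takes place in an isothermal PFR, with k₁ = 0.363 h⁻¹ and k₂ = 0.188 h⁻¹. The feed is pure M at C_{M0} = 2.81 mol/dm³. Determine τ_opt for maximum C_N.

Setting dC_N/dτ = 0 gives τ_opt = ln(k₂/k₁)/(k₂−k₁).
= ln(0.188/0.363)/(0.188−0.363) = ln(0.5179)/-0.1750 = -0.6580/-0.1750 = 3.76 h.

3.76 h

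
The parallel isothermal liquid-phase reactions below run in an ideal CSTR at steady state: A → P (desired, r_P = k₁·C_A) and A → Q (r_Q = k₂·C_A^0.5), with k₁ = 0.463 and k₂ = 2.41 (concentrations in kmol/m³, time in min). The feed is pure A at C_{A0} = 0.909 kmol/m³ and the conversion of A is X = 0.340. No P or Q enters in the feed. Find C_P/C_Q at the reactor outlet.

Exit C_A = C_{A0}(1−X) = 0.909×0.660 = 0.5999 kmol/m³.
In a CSTR the entire volume is at exit conditions, so r_P = 0.463×0.5999 = 0.2778 and r_Q = 2.41×0.5999^0.5 = 1.867.
Overall selectivity = C_P/C_Q = r_Pτ/(r_Qτ) = r_P/r_Q = 0.149.

0.149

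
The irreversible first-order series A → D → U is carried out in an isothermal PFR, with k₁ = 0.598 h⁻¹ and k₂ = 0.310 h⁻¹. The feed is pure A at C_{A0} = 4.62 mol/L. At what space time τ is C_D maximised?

For first-order series the maximum of C_D occurs at τ_opt = ln(k₂/k₁)/(k₂−k₁).
= ln(0.310/0.598)/(0.310−0.598) = ln(0.5184)/-0.2880 = -0.6570/-0.2880 = 2.28 h.

2.28 h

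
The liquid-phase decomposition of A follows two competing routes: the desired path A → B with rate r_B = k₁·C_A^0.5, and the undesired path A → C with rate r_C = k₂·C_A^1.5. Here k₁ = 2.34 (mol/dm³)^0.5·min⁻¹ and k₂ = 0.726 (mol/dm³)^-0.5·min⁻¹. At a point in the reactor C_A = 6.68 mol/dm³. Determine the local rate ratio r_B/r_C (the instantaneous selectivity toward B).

0.483

S_{B/C} = r_B/r_C = (k₁·C_A^0.5)/(k₂·C_A^1.5) = (k₁/k₂)·C_A⁻¹.
= (2.34×6.680^0.5) / (0.726×6.680^1.5) = 6.048/12.53 = 0.483.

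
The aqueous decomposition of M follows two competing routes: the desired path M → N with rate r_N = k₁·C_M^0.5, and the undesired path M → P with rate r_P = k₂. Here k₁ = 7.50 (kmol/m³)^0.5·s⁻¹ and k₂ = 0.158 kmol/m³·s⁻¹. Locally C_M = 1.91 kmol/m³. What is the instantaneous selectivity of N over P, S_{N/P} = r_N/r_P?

S_{N/P} = r_N/r_P = (k₁·C_M^0.5)/(k₂) = (k₁/k₂)·C_M^0.5.
= (7.50×1.910^0.5) / (0.158) = 10.37/0.1580 = 65.6.
Since the desired path is higher order in M, keeping C_M high (PFR or concentrated feed) favours N.

65.6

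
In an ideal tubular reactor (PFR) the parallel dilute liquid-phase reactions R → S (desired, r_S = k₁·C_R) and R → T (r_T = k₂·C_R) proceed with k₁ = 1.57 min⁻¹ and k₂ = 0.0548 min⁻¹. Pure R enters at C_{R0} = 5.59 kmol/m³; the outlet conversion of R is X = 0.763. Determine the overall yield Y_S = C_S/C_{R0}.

C_R = C_{R0}(1−X) = 1.325 kmol/m³.
Both paths are first order in R, so the instantaneous fraction to S is constant: dC_S/d(−C_R) = k₁/(k₁+k₂) = 0.9663.
C_S = 0.9663·(C_{R0}−C_R) = 0.9663×4.265 = 4.12 kmol/m³.
Y_S = C_S/C_{R0} = 4.121/5.59 = 0.737.

0.737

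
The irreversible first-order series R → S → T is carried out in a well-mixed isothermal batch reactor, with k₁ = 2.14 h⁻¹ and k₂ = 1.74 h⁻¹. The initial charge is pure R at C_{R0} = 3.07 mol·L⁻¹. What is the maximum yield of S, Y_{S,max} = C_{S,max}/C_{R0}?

Evaluating C_S at t_opt = ln(k₂/k₁)/(k₂−k₁) gives C_{S,max}/C_{R0} = (k₁/k₂)^[k₂/(k₂−k₁)].
= (2.14/1.74)^(1.74/(1.74−2.14)) = (1.230)^(-4.350) = 0.4065.

0.407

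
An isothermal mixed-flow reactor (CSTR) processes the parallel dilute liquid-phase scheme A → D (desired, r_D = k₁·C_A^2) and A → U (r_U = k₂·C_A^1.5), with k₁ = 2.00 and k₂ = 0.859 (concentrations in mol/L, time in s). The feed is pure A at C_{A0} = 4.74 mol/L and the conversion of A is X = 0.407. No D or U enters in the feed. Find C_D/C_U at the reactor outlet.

Exit C_A = C_{A0}(1−X) = 4.74×0.593 = 2.811 mol/L.
In a CSTR the entire volume is at exit conditions, so r_D = 2.00×2.811^2 = 15.80 and r_U = 0.859×2.811^1.5 = 4.048.
Overall selectivity = C_D/C_U = r_Dτ/(r_Uτ) = r_D/r_U = 3.90.

3.90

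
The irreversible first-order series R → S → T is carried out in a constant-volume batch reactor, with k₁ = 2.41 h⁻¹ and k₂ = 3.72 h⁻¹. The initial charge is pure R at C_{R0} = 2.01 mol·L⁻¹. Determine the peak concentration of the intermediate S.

0.586 mol·L⁻¹

For a first-order series the maximum intermediate yield is C_{S,max}/C_{R0} = (k₁/k₂)^[k₂/(k₂−k₁)].
= (2.41/3.72)^(3.72/(3.72−2.41)) = (0.6478)^(2.840) = 0.2915.
C_{S,max} = 0.2915×2.01 = 0.586 mol·L⁻¹.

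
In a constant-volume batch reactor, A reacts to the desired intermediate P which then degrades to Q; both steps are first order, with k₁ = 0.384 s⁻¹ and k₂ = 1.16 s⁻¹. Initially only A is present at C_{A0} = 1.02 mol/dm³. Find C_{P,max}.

0.195 mol/dm³

For a first-order series the maximum intermediate yield is C_{P,max}/C_{A0} = (k₁/k₂)^[k₂/(k₂−k₁)].
= (0.384/1.16)^(1.16/(1.16−0.384)) = (0.3310)^(1.495) = 0.1916.
C_{P,max} = 0.1916×1.02 = 0.195 mol/dm³.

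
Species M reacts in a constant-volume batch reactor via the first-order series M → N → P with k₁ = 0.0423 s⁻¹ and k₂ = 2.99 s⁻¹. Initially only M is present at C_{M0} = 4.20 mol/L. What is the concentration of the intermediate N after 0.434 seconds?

0.0427 mol/L

The intermediate concentration in a first-order A→B→C sequence is C_N = k₁C_{M0}(e^(−k₁t) − e^(−k₂t))/(k₂−k₁).
e^(−k₁t) = e^(−0.0423×0.434) = e^(−0.01836) = 0.9818; e^(−k₂t) = e^(−1.298) = 0.2732.
C_N = 0.0423×4.20/(2.99−0.0423) × (0.9818−0.2732) = 0.06027×0.7086 = 0.04271 mol/L.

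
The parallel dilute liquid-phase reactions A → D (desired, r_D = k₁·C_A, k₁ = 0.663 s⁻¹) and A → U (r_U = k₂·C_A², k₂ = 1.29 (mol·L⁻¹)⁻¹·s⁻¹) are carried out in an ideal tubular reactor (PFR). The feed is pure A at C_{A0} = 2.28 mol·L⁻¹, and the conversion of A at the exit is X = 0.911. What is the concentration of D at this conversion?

0.699 mol·L⁻¹

C_A = C_{A0}(1−X) = 0.2029 mol·L⁻¹.
Along a PFR/batch, dC_D/dC_A = −r_D/(r_D+r_U) = −k₁/(k₁+k₂·C_A).
Integrating from C_{A0} to C_A: C_D = (0.663/1.29)·ln[(0.663+1.29·2.28)/(0.663+1.29·0.203)] = 0.5140·ln(3.604/0.9248) = 0.6991 mol·L⁻¹.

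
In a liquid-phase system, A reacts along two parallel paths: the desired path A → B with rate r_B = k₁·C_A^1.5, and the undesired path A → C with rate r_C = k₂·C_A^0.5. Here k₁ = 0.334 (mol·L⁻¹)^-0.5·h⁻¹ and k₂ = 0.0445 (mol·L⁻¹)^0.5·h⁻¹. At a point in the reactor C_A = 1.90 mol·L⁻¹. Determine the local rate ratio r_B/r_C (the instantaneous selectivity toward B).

S_{B/C} = r_B/r_C = (k₁·C_A^1.5)/(k₂·C_A^0.5) = (k₁/k₂)·C_A.
= (0.334×1.900^1.5) / (0.0445×1.900^0.5) = 0.8747/0.06134 = 14.3.

14.3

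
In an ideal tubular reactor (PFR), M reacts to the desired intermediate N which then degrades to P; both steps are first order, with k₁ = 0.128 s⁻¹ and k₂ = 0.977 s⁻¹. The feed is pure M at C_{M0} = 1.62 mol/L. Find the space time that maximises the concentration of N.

2.39 s

Setting dC_N/dτ = 0 gives τ_opt = ln(k₂/k₁)/(k₂−k₁).
= ln(0.977/0.128)/(0.977−0.128) = ln(7.633)/0.8490 = 2.032/0.8490 = 2.39 s.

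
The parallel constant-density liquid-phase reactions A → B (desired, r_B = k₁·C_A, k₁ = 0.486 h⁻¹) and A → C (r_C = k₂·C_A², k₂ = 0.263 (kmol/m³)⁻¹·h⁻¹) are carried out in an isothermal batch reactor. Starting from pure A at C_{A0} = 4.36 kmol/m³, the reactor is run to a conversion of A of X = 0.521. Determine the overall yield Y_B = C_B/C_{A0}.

C_A = C_{A0}(1−X) = 2.088 kmol/m³.
Along a PFR/batch, dC_B/dC_A = −r_B/(r_B+r_C) = −k₁/(k₁+k₂·C_A).
Integrating from C_{A0} to C_A: C_B = (0.486/0.263)·ln[(0.486+0.263·4.36)/(0.486+0.263·2.09)] = 1.848·ln(1.633/1.035) = 0.8419 kmol/m³.
Y_B = C_B/C_{A0} = 0.8419/4.36 = 0.193.

0.193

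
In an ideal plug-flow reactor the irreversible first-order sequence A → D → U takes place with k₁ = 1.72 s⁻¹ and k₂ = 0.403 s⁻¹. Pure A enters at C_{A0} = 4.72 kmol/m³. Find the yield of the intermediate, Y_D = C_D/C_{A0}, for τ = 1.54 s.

0.610

The intermediate concentration in a first-order A→B→C sequence is C_D = k₁C_{A0}(e^(−k₁τ) − e^(−k₂τ))/(k₂−k₁).
e^(−k₁τ) = e^(−1.72×1.54) = e^(−2.649) = 0.07074; e^(−k₂τ) = e^(−0.6206) = 0.5376.
C_D = 1.72×4.72/(0.403−1.72) × (0.07074−0.5376) = (-6.164)×(-0.4669) = 2.878 kmol/m³.
Y_D = C_D/C_{A0} = 2.878/4.72 = 0.610.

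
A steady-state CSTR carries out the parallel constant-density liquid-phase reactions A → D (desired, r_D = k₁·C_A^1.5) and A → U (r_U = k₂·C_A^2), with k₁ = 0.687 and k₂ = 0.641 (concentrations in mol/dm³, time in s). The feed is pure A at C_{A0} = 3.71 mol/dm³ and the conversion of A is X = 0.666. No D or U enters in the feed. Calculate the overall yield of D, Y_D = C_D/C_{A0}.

0.327

Exit C_A = C_{A0}(1−X) = 3.71×0.334 = 1.239 mol/dm³.
Rates in a CSTR are evaluated at the outlet concentration: r_D = 0.687×1.239^1.5 = 0.9476, r_U = 0.641×1.239^2 = 0.9842.
Fraction of consumed A going to D: r_D/(r_D+r_U) = 0.4905.
C_D = 0.4905·C_{A0}·X = 0.4905×3.71×0.666 = 1.21 mol/dm³; Y_D = C_D/C_{A0} = 0.327.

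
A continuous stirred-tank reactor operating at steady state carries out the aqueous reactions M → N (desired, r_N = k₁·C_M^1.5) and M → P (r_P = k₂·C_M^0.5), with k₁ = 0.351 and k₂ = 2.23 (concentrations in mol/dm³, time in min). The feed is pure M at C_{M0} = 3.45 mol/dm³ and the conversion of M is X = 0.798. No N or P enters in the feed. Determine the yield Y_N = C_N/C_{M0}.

0.0789

Exit C_M = C_{M0}(1−X) = 3.45×0.202 = 0.6969 mol/dm³.
A CSTR operates uniformly at the exit composition, giving r_N = 0.2042 and r_P = 1.862 (each k·C_M^n at C_M = 0.6969).
Fraction of consumed M going to N: r_N/(r_N+r_P) = 0.09885.
C_N = 0.09885·C_{M0}·X = 0.09885×3.45×0.798 = 0.272 mol/dm³; Y_N = C_N/C_{M0} = 0.0789.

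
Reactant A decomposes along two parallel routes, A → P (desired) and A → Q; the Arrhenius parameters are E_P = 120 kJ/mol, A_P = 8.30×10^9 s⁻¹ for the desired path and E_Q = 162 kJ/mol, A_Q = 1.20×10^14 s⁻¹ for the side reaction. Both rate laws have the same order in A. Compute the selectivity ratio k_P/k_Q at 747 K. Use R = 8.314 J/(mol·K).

0.0598

Since both paths have the same order in A, the concentration cancels and S_{P/Q} = k_P/k_Q = (A_P/A_Q)·exp[(E_Q−E_P)/(RT)].
(E_Q−E_P)/(RT) = (162−120)×10³/(8.314×747) = 42000/6211 = 6.763.
k_P/k_Q = (8.30×10^9/1.20×10^14)·exp(6.763) = 6.917×10^-5 × 865.0 = 0.0598.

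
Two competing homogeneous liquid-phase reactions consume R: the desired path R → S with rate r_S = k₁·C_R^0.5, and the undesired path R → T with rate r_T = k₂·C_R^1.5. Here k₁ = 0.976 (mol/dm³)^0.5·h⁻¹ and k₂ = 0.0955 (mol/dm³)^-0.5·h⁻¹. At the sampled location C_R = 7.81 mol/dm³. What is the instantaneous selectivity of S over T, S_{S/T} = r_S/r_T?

1.31

S_{S/T} = r_S/r_T = (k₁·C_R^0.5)/(k₂·C_R^1.5) = (k₁/k₂)·C_R⁻¹.
= (0.976×7.810^0.5) / (0.0955×7.810^1.5) = 2.728/2.084 = 1.31.
The undesired path is higher order in R, so low C_R (CSTR or dilute feed) favours S.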